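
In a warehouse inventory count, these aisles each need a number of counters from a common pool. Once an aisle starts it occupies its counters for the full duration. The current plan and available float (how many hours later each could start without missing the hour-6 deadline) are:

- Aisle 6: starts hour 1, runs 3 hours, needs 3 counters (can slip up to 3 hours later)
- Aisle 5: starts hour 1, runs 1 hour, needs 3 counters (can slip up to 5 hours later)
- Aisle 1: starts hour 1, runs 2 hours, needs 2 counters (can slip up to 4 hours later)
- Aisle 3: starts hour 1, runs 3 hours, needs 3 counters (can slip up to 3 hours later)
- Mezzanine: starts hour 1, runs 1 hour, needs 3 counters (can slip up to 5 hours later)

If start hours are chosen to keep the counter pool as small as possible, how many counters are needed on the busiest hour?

6

Early-start (Aisle 6@1, Aisle 5@1, Aisle 1@1, Aisle 3@1, Mezzanine@1) gives peak 14: h1:14  h2:8  h3:6  h4:0  h5:0  h6:0.
Shift Aisle 1→2, Aisle 3→4, Mezzanine→4.
Schedule Aisle 6@1, Aisle 5@1, Aisle 1@2, Aisle 3@4, Mezzanine@4: h1:6  h2:5  h3:5  h4:6  h5:3  h6:3 — peak 6.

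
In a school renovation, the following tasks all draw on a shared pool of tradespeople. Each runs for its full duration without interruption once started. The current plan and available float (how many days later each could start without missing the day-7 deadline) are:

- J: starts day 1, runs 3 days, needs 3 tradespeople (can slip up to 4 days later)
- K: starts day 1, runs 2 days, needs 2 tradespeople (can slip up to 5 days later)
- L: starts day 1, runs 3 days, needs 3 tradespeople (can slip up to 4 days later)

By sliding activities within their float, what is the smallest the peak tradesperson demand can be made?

5

Early-start (J@1, K@1, L@1) gives peak 8: d1:8  d2:8  d3:6  d4:0  d5:0  d6:0  d7:0.
Shift L→4.
Schedule J@1, K@1, L@4: d1:5  d2:5  d3:3  d4:3  d5:3  d6:3  d7:0 — peak 5.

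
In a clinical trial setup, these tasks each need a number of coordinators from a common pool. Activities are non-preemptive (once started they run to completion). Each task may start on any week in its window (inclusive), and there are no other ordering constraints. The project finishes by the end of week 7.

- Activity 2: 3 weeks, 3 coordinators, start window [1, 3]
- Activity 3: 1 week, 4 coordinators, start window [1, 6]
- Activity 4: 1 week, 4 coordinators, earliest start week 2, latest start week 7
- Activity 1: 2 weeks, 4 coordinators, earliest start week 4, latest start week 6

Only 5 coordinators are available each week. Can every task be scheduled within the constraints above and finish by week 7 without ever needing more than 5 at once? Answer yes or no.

Schedule Activity 2@1, Activity 3@4, Activity 4@5, Activity 1@6: w1:3  w2:3  w3:3  w4:4  w5:4  w6:4  w7:4 — peak 4 ≤ 5.

yes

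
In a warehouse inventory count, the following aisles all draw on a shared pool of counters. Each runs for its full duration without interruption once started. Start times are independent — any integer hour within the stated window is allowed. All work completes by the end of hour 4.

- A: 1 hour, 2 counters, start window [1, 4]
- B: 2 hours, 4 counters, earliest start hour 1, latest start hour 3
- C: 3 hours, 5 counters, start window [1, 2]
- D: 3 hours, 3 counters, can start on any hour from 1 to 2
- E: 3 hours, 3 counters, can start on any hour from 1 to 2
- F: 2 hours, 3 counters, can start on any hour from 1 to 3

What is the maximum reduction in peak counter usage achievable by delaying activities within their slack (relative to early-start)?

Early-start peak: h1:20  h2:18  h3:11  h4:0 ⇒ 20.
Leveled (A@1, B@1, C@1, D@1, E@2, F@3): h1:14  h2:15  h3:14  h4:6 ⇒ 15.
Reduction 20 − 15 = 5.

5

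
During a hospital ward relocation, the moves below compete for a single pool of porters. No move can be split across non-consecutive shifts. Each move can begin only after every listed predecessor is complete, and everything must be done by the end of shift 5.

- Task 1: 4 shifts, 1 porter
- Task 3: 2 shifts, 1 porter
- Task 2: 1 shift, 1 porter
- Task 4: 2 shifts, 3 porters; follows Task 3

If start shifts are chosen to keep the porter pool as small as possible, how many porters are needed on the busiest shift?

4

Schedule Task 1@1, Task 3@1, Task 2@1, Task 4@3: s1:3  s2:2  s3:4  s4:4  s5:0 — peak 4.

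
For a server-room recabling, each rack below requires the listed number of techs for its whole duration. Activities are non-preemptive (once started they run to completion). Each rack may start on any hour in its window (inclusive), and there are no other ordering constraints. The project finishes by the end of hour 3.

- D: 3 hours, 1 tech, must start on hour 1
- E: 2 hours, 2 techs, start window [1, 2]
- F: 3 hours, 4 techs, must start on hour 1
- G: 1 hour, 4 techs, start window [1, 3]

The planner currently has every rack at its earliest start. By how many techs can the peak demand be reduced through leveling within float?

2

Early-start peak: h1:11  h2:7  h3:5 ⇒ 11.
Leveled (D@1, E@1, F@1, G@3): h1:7  h2:7  h3:9 ⇒ 9.
Reduction 11 − 9 = 2.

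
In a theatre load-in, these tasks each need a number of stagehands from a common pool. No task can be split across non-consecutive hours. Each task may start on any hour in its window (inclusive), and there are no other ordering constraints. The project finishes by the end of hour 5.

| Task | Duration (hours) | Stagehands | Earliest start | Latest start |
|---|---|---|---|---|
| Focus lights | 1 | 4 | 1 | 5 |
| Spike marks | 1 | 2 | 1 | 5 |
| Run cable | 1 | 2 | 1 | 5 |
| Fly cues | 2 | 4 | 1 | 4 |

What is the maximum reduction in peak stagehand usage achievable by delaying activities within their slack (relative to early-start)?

8

Early-start peak: h1:12  h2:4  h3:0  h4:0  h5:0 ⇒ 12.
Leveled (Focus lights@1, Spike marks@2, Run cable@2, Fly cues@3): h1:4  h2:4  h3:4  h4:4  h5:0 ⇒ 4.
Reduction 12 − 4 = 8.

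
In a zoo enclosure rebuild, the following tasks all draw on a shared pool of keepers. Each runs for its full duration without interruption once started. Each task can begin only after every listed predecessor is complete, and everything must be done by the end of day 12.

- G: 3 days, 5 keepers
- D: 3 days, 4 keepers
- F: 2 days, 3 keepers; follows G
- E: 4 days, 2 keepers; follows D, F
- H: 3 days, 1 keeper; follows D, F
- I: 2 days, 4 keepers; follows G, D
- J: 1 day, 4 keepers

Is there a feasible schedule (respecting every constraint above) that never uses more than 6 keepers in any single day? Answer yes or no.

The minimum achievable peak is 7; 6 < 7, so no feasible schedule stays within the cap.

no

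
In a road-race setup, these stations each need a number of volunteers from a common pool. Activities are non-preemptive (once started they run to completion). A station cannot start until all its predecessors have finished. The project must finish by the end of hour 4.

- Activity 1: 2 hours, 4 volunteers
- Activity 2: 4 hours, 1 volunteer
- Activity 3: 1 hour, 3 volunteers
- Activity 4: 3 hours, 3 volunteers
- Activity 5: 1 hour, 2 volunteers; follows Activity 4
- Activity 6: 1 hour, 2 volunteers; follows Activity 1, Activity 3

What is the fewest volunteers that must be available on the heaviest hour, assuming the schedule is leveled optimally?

8

Early-start (Activity 1@1, Activity 2@1, Activity 3@1, Activity 4@1, Activity 5@4, Activity 6@3) gives peak 11: h1:11  h2:8  h3:6  h4:3.
Shift Activity 3→3, Activity 6→4.
Schedule Activity 1@1, Activity 2@1, Activity 3@3, Activity 4@1, Activity 5@4, Activity 6@4: h1:8  h2:8  h3:7  h4:5 — peak 8.
No arrangement of the 8 feasible schedules does better.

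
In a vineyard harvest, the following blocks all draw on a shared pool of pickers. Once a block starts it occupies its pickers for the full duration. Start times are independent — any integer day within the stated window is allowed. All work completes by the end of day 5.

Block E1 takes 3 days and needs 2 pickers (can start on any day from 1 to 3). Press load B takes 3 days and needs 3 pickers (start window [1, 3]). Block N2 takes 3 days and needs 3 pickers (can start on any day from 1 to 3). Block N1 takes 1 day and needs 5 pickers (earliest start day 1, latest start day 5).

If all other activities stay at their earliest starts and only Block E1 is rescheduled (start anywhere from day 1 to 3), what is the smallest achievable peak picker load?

Block E1@1: d1:13  d2:8  d3:8  d4:0  d5:0 → peak 13
Block E1@2: d1:11  d2:8  d3:8  d4:2  d5:0 → peak 11
Block E1@3: d1:11  d2:6  d3:8  d4:2  d5:2 → peak 11
Best is Block E1@2, peak 11.

11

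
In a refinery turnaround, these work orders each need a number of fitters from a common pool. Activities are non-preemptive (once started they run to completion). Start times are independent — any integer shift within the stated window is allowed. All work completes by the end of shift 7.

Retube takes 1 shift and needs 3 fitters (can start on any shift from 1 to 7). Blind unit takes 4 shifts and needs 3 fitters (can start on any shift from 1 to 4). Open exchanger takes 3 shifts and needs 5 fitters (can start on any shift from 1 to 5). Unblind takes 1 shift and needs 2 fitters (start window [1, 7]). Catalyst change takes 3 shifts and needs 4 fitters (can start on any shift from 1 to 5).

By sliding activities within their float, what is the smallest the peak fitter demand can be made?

Early-start (Retube@1, Blind unit@1, Open exchanger@1, Unblind@1, Catalyst change@1) gives peak 17: s1:17  s2:12  s3:12  s4:3  s5:0  s6:0  s7:0.
Shift Open exchanger→5, Unblind→5, Catalyst change→2.
Schedule Retube@1, Blind unit@1, Open exchanger@5, Unblind@5, Catalyst change@2: s1:6  s2:7  s3:7  s4:7  s5:7  s6:5  s7:5 — peak 7.
Total fitter-shifts = 44 over 7 shifts ⇒ peak ≥ ⌈44/7⌉ = 7, so 7 is optimal.

7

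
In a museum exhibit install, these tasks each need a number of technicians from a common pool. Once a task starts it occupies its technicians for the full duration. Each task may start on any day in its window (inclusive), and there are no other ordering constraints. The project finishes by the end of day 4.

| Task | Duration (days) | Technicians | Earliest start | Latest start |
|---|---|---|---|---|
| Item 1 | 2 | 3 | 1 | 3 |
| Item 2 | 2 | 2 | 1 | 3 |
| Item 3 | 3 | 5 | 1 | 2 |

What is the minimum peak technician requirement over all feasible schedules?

Early-start (Item 1@1, Item 2@1, Item 3@1) gives peak 10: d1:10  d2:10  d3:5  d4:0.
Shift Item 2→3.
Schedule Item 1@1, Item 2@3, Item 3@1: d1:8  d2:8  d3:7  d4:2 — peak 8.
No arrangement of the 18 feasible schedules does better.

8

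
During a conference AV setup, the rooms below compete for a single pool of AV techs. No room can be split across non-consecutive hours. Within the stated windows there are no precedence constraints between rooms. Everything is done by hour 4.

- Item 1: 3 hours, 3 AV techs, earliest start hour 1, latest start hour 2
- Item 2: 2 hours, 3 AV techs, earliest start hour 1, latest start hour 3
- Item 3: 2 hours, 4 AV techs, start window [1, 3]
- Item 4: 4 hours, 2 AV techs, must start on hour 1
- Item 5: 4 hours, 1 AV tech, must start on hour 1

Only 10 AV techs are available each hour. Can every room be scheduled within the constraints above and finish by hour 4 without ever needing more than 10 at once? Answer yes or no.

yes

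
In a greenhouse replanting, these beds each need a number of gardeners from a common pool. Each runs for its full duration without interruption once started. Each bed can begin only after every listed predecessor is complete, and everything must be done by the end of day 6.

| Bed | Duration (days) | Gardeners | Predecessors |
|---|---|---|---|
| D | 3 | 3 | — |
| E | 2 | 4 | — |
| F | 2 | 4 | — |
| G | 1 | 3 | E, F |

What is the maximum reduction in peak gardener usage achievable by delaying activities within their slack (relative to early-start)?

Early-start peak: d1:11  d2:11  d3:6  d4:0  d5:0  d6:0 ⇒ 11.
Leveled (D@1, E@1, F@3, G@5): d1:7  d2:7  d3:7  d4:4  d5:3  d6:0 ⇒ 7.
Reduction 11 − 7 = 4.

4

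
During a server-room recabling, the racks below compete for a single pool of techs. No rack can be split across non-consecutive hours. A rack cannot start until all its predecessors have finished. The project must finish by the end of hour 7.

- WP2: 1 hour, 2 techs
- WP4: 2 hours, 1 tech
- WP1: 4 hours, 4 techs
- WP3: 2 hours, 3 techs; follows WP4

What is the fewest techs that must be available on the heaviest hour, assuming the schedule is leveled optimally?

5

Early-start (WP2@1, WP4@1, WP1@1, WP3@3) gives peak 7: h1:7  h2:5  h3:7  h4:7  h5:0  h6:0  h7:0.
Shift WP1→2, WP3→6.
Schedule WP2@1, WP4@1, WP1@2, WP3@6: h1:3  h2:5  h3:4  h4:4  h5:4  h6:3  h7:3 — peak 5.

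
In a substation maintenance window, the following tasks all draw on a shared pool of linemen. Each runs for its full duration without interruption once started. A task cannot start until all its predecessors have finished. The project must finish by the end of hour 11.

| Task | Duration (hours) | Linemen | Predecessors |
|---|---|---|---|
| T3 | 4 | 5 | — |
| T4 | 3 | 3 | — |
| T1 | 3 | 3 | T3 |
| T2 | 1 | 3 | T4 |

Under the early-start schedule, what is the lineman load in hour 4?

8

At early start, hour 4 has: T3, T2.
Demand: 5 + 3 = 8.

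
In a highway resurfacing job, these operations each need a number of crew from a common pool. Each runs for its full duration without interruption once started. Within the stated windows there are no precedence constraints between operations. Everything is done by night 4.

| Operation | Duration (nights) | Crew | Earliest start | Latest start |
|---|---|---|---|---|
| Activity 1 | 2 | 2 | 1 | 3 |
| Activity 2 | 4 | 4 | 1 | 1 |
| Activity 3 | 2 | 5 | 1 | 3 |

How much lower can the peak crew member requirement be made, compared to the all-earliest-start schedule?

Early-start peak: n1:11  n2:11  n3:4  n4:4 ⇒ 11.
Leveled (Activity 1@1, Activity 2@1, Activity 3@3): n1:6  n2:6  n3:9  n4:9 ⇒ 9.
Reduction 11 − 9 = 2.

2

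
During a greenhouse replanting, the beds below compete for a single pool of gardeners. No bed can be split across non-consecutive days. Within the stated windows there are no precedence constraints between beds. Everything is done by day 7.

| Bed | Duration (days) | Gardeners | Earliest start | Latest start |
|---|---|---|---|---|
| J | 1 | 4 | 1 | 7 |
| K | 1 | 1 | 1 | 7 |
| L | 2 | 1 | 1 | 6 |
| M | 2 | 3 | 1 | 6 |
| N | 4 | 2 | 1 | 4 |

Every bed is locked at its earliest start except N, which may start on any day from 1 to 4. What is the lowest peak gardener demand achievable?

9

N@1: d1:11  d2:6  d3:2  d4:2  d5:0  d6:0  d7:0 → peak 11
N@2: d1:9  d2:6  d3:2  d4:2  d5:2  d6:0  d7:0 → peak 9
N@3: d1:9  d2:4  d3:2  d4:2  d5:2  d6:2  d7:0 → peak 9
N@4: d1:9  d2:4  d3:0  d4:2  d5:2  d6:2  d7:2 → peak 9
Best is N@2, peak 9.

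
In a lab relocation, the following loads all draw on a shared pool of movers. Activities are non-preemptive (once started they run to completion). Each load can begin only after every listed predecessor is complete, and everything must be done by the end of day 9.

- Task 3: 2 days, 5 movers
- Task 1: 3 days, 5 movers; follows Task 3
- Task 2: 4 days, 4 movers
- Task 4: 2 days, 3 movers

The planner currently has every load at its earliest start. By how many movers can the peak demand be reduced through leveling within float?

Early-start peak: d1:12  d2:12  d3:9  d4:9  d5:5  d6:0  d7:0  d8:0  d9:0 ⇒ 12.
Leveled (Task 3@1, Task 1@3, Task 2@6, Task 4@6): d1:5  d2:5  d3:5  d4:5  d5:5  d6:7  d7:7  d8:4  d9:4 ⇒ 7.
Reduction 12 − 7 = 5.

5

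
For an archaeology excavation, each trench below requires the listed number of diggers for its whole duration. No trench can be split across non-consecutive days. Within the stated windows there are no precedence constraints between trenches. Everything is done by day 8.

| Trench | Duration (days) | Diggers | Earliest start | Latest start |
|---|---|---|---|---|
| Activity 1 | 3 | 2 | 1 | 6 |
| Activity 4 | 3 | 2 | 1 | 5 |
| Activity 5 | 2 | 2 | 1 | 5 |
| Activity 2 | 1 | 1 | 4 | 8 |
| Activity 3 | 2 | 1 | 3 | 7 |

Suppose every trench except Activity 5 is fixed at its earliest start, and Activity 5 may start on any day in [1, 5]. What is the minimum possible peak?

5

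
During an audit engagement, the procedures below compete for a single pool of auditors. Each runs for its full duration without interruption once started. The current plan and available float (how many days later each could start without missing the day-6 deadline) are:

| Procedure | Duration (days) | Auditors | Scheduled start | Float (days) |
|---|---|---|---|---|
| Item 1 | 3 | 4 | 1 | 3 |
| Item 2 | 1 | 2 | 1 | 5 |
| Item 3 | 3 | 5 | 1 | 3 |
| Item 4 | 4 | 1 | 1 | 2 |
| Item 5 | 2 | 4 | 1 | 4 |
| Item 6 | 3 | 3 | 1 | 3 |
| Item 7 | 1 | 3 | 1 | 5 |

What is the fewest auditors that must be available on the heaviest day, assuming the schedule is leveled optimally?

Early-start (Item 1@1, Item 2@1, Item 3@1, Item 4@1, Item 5@1, Item 6@1, Item 7@1) gives peak 22: d1:22  d2:17  d3:13  d4:1  d5:0  d6:0.
Shift Item 3→4, Item 4→2, Item 5→2, Item 6→4.
Schedule Item 1@1, Item 2@1, Item 3@4, Item 4@2, Item 5@2, Item 6@4, Item 7@1: d1:9  d2:9  d3:9  d4:9  d5:9  d6:8 — peak 9.
Total auditor-days = 53 over 6 days ⇒ peak ≥ ⌈53/6⌉ = 9, so 9 is optimal.

9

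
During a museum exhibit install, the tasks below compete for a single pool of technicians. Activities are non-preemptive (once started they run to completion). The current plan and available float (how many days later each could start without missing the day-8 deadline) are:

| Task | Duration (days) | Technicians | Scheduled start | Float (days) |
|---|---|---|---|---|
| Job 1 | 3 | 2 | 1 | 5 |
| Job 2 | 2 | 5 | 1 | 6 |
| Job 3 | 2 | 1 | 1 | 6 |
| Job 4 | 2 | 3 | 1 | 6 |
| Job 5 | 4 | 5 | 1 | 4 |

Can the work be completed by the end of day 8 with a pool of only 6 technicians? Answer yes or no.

no

The minimum achievable peak is 7; 6 < 7, so no feasible schedule stays within the cap.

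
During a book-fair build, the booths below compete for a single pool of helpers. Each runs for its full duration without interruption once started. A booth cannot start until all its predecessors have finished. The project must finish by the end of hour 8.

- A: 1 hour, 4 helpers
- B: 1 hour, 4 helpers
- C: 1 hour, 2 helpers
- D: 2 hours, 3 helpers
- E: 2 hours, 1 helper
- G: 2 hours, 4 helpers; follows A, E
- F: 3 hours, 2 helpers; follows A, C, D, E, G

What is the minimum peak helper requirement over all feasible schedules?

Early-start (A@1, B@1, C@1, D@1, E@1, G@3, F@5) gives peak 14: h1:14  h2:4  h3:4  h4:4  h5:2  h6:2  h7:2  h8:0.
Shift B→6, D→2, E→2, G→4, F→6.
Schedule A@1, B@6, C@1, D@2, E@2, G@4, F@6: h1:6  h2:4  h3:4  h4:4  h5:4  h6:6  h7:2  h8:2 — peak 6.

6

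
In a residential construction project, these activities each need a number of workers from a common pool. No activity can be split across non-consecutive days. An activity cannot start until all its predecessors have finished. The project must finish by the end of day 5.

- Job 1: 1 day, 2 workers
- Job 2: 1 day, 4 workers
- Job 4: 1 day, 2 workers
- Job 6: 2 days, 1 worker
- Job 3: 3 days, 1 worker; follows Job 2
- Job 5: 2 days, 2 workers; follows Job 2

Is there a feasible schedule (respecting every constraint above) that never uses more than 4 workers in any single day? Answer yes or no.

yes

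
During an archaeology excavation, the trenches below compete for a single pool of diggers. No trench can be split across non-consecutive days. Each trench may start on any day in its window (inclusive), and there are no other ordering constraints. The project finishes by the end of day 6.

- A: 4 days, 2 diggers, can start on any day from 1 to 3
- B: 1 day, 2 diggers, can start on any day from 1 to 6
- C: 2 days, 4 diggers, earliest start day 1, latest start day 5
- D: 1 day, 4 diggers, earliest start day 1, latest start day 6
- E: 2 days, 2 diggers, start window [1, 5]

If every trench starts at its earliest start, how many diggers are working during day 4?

At early start, day 4 has: A.
Demand: 2 = 2.

2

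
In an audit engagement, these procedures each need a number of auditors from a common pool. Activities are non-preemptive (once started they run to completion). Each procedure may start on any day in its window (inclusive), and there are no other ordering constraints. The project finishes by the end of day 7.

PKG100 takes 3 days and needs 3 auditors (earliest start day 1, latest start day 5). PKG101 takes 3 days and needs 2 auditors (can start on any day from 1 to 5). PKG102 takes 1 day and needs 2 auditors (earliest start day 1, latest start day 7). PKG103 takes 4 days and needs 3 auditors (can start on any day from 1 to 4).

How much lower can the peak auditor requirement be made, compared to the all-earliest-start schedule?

5

Early-start peak: d1:10  d2:8  d3:8  d4:3  d5:0  d6:0  d7:0 ⇒ 10.
Leveled (PKG100@1, PKG101@1, PKG102@4, PKG103@4): d1:5  d2:5  d3:5  d4:5  d5:3  d6:3  d7:3 ⇒ 5.
Reduction 10 − 5 = 5.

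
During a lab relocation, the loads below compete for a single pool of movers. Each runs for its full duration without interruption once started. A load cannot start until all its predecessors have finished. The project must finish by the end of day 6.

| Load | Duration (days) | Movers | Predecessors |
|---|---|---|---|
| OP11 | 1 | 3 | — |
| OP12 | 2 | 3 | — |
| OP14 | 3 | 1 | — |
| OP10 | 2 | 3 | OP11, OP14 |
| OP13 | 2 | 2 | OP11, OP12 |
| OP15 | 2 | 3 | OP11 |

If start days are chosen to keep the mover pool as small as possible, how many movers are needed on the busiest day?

6

Early-start (OP11@1, OP12@1, OP14@1, OP10@4, OP13@3, OP15@2) gives peak 7: d1:7  d2:7  d3:6  d4:5  d5:3  d6:0.
Shift OP14→2, OP10→5, OP15→3.
Schedule OP11@1, OP12@1, OP14@2, OP10@5, OP13@3, OP15@3: d1:6  d2:4  d3:6  d4:6  d5:3  d6:3 — peak 6.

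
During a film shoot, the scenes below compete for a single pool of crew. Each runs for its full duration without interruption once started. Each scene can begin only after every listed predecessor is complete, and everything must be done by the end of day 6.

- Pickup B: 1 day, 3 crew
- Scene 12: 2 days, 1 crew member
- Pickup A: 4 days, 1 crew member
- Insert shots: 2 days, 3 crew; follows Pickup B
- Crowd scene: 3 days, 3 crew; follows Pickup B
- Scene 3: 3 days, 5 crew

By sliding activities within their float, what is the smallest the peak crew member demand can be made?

8

Early-start (Pickup B@1, Scene 12@1, Pickup A@1, Insert shots@2, Crowd scene@2, Scene 3@1) gives peak 13: d1:10  d2:13  d3:12  d4:4  d5:0  d6:0.
Shift Scene 12→2, Pickup A→2, Insert shots→4, Crowd scene→4.
Schedule Pickup B@1, Scene 12@2, Pickup A@2, Insert shots@4, Crowd scene@4, Scene 3@1: d1:8  d2:7  d3:7  d4:7  d5:7  d6:3 — peak 8.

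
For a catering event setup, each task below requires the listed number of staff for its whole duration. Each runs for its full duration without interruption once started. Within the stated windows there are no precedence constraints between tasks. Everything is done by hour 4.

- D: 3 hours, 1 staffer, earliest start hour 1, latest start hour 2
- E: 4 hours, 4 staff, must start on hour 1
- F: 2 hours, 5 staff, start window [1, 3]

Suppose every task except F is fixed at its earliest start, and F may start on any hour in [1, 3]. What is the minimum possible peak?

10

F@1: h1:10  h2:10  h3:5  h4:4 → peak 10
F@2: h1:5  h2:10  h3:10  h4:4 → peak 10
F@3: h1:5  h2:5  h3:10  h4:9 → peak 10
Best is F@1, peak 10.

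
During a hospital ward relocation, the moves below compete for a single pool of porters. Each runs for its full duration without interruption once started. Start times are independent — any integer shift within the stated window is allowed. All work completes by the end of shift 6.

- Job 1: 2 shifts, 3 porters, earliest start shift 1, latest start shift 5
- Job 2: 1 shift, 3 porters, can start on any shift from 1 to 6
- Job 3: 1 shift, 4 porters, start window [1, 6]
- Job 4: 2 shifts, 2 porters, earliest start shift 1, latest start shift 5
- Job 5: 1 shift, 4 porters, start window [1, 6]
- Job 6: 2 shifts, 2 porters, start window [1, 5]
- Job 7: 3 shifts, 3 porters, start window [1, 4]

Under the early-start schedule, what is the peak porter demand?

21

Early-start schedule: Job 1@1, Job 2@1, Job 3@1, Job 4@1, Job 5@1, Job 6@1, Job 7@1.
Load per shift: shift 1: 21, shift 2: 10, shift 3: 3, shift 4: 0, shift 5: 0, shift 6: 0.
Peak is 21.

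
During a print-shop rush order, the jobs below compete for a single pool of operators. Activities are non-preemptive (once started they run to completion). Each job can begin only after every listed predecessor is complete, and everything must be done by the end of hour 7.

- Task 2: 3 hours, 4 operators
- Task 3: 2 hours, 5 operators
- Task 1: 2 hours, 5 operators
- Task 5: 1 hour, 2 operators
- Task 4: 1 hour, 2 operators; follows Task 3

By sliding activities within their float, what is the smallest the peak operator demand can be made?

Early-start (Task 2@1, Task 3@1, Task 1@1, Task 5@1, Task 4@3) gives peak 16: h1:16  h2:14  h3:6  h4:0  h5:0  h6:0  h7:0.
Shift Task 2→3, Task 1→6, Task 5→3, Task 4→4.
Schedule Task 2@3, Task 3@1, Task 1@6, Task 5@3, Task 4@4: h1:5  h2:5  h3:6  h4:6  h5:4  h6:5  h7:5 — peak 6.
Total operator-hours = 36 over 7 hours ⇒ peak ≥ ⌈36/7⌉ = 6, so 6 is optimal.

6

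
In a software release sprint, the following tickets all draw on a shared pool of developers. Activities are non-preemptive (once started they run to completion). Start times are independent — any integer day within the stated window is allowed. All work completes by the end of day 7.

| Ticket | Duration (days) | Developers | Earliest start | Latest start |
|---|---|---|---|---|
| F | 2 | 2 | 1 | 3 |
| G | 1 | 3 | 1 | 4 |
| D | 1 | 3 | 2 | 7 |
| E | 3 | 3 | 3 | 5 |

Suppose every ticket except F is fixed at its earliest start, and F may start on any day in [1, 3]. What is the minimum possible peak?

F@1: d1:5  d2:5  d3:3  d4:3  d5:3  d6:0  d7:0 → peak 5
F@2: d1:3  d2:5  d3:5  d4:3  d5:3  d6:0  d7:0 → peak 5
F@3: d1:3  d2:3  d3:5  d4:5  d5:3  d6:0  d7:0 → peak 5
Best is F@1, peak 5.

5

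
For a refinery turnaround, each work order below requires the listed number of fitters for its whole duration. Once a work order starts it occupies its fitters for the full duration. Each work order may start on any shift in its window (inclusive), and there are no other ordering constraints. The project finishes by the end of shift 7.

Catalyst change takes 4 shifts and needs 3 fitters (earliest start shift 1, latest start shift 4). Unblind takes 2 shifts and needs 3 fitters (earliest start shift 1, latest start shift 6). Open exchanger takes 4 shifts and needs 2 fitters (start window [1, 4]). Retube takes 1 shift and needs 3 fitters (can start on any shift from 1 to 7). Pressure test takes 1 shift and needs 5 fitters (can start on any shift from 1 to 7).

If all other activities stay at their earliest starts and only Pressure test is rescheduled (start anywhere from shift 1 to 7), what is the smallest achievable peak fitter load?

Pressure test@1: s1:16  s2:8  s3:5  s4:5  s5:0  s6:0  s7:0 → peak 16
Pressure test@2: s1:11  s2:13  s3:5  s4:5  s5:0  s6:0  s7:0 → peak 13
Pressure test@3: s1:11  s2:8  s3:10  s4:5  s5:0  s6:0  s7:0 → peak 11
Pressure test@4: s1:11  s2:8  s3:5  s4:10  s5:0  s6:0  s7:0 → peak 11
Pressure test@5: s1:11  s2:8  s3:5  s4:5  s5:5  s6:0  s7:0 → peak 11
Pressure test@6: s1:11  s2:8  s3:5  s4:5  s5:0  s6:5  s7:0 → peak 11
Pressure test@7: s1:11  s2:8  s3:5  s4:5  s5:0  s6:0  s7:5 → peak 11
Best is Pressure test@3, peak 11.

11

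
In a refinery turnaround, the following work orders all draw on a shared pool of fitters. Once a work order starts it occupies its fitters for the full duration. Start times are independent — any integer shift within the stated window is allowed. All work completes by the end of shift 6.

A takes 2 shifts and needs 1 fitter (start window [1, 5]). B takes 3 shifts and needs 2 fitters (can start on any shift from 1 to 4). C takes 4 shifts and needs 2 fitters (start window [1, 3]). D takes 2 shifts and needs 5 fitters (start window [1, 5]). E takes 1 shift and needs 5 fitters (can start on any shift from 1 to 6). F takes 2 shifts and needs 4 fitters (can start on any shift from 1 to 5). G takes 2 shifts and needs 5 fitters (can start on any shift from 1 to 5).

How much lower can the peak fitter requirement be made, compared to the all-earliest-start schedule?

Early-start peak: s1:24  s2:19  s3:4  s4:2  s5:0  s6:0 ⇒ 24.
Leveled (A@1, B@2, C@1, D@3, E@1, F@5, G@5): s1:8  s2:5  s3:9  s4:9  s5:9  s6:9 ⇒ 9.
Reduction 24 − 9 = 15.

15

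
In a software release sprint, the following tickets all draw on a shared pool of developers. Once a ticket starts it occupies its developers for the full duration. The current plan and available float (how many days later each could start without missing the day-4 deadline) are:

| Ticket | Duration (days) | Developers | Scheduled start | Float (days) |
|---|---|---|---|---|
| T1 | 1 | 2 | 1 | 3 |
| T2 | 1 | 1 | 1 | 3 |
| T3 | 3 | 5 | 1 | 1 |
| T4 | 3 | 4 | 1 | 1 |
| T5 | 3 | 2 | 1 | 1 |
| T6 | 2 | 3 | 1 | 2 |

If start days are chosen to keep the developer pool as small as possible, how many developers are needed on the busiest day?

Early-start (T1@1, T2@1, T3@1, T4@1, T5@1, T6@1) gives peak 17: d1:17  d2:14  d3:11  d4:0.
Shift T6→2.
Schedule T1@1, T2@1, T3@1, T4@1, T5@1, T6@2: d1:14  d2:14  d3:14  d4:0 — peak 14.

14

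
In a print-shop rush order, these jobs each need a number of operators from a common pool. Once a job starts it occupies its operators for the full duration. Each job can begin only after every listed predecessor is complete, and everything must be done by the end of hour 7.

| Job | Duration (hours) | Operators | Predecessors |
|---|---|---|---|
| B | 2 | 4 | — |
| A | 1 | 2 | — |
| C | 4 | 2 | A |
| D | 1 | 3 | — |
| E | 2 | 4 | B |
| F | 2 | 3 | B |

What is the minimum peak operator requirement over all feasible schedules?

Early-start (B@1, A@1, C@2, D@1, E@3, F@3) gives peak 9: h1:9  h2:6  h3:9  h4:9  h5:2  h6:0  h7:0.
Shift D→3, E→4, F→6.
Schedule B@1, A@1, C@2, D@3, E@4, F@6: h1:6  h2:6  h3:5  h4:6  h5:6  h6:3  h7:3 — peak 6.

6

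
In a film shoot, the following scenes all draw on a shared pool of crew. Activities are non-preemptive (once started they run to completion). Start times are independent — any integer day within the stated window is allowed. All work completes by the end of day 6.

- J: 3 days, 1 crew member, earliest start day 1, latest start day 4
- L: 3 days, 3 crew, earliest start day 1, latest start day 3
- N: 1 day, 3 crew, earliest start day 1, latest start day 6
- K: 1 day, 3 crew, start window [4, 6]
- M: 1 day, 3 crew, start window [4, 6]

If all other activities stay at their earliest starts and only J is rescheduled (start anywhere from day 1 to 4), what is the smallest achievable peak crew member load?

7

J@1: d1:7  d2:4  d3:4  d4:6  d5:0  d6:0 → peak 7
J@2: d1:6  d2:4  d3:4  d4:7  d5:0  d6:0 → peak 7
J@3: d1:6  d2:3  d3:4  d4:7  d5:1  d6:0 → peak 7
J@4: d1:6  d2:3  d3:3  d4:7  d5:1  d6:1 → peak 7
Best is J@1, peak 7.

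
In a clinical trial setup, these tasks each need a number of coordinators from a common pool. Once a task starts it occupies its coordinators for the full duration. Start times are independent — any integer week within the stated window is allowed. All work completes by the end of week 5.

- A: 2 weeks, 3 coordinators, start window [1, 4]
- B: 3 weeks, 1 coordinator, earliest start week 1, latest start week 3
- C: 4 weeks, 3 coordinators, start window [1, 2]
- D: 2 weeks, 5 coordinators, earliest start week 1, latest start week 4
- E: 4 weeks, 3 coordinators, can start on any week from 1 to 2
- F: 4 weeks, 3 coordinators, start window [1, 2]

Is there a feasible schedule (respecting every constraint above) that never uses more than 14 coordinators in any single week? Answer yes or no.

Schedule A@1, B@1, C@1, D@4, E@1, F@1: w1:13  w2:13  w3:10  w4:14  w5:5 — peak 14 ≤ 14.

yes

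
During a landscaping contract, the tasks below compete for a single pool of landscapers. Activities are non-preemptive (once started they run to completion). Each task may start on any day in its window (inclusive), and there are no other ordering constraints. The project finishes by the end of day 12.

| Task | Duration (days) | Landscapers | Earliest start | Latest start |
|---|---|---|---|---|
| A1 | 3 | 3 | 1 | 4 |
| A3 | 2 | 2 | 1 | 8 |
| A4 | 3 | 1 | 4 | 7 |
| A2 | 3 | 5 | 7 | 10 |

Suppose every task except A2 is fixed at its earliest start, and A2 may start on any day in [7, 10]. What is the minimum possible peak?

5

A2@7: d1:5  d2:5  d3:3  d4:1  d5:1  d6:1  d7:5  d8:5  d9:5  d10:0  d11:0  d12:0 → peak 5
A2@8: d1:5  d2:5  d3:3  d4:1  d5:1  d6:1  d7:0  d8:5  d9:5  d10:5  d11:0  d12:0 → peak 5
A2@9: d1:5  d2:5  d3:3  d4:1  d5:1  d6:1  d7:0  d8:0  d9:5  d10:5  d11:5  d12:0 → peak 5
A2@10: d1:5  d2:5  d3:3  d4:1  d5:1  d6:1  d7:0  d8:0  d9:0  d10:5  d11:5  d12:5 → peak 5
Best is A2@7, peak 5.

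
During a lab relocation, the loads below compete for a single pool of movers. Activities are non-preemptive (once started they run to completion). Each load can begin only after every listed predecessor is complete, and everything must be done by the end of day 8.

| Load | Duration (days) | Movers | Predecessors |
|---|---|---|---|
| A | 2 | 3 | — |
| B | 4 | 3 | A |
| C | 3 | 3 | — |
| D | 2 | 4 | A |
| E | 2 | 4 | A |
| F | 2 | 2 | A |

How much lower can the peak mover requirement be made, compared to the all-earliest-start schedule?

Early-start peak: d1:6  d2:6  d3:16  d4:13  d5:3  d6:3  d7:0  d8:0 ⇒ 16.
Leveled (A@1, B@3, C@1, D@4, E@6, F@7): d1:6  d2:6  d3:6  d4:7  d5:7  d6:7  d7:6  d8:2 ⇒ 7.
Reduction 16 − 7 = 9.

9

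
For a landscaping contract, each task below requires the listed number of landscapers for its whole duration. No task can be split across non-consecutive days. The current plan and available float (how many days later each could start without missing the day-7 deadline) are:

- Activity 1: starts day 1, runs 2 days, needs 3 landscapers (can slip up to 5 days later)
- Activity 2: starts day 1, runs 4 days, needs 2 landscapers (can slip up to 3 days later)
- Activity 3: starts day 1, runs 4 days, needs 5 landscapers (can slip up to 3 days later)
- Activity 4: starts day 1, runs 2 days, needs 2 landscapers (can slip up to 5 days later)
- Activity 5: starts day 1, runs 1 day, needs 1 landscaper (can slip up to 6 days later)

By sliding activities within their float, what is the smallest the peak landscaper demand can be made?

7

Early-start (Activity 1@1, Activity 2@1, Activity 3@1, Activity 4@1, Activity 5@1) gives peak 13: d1:13  d2:12  d3:7  d4:7  d5:0  d6:0  d7:0.
Shift Activity 3→3, Activity 5→5.
Schedule Activity 1@1, Activity 2@1, Activity 3@3, Activity 4@1, Activity 5@5: d1:7  d2:7  d3:7  d4:7  d5:6  d6:5  d7:0 — peak 7.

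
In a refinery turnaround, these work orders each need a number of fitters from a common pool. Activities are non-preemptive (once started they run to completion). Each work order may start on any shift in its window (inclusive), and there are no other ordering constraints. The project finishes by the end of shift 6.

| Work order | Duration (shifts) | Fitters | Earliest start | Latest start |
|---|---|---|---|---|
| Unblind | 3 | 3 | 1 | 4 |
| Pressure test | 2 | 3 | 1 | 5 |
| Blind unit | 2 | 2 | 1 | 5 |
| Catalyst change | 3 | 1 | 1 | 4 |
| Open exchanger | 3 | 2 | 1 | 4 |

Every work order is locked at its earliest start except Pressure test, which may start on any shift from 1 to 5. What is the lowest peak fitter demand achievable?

8

Pressure test@1: s1:11  s2:11  s3:6  s4:0  s5:0  s6:0 → peak 11
Pressure test@2: s1:8  s2:11  s3:9  s4:0  s5:0  s6:0 → peak 11
Pressure test@3: s1:8  s2:8  s3:9  s4:3  s5:0  s6:0 → peak 9
Pressure test@4: s1:8  s2:8  s3:6  s4:3  s5:3  s6:0 → peak 8
Pressure test@5: s1:8  s2:8  s3:6  s4:0  s5:3  s6:3 → peak 8
Best is Pressure test@4, peak 8.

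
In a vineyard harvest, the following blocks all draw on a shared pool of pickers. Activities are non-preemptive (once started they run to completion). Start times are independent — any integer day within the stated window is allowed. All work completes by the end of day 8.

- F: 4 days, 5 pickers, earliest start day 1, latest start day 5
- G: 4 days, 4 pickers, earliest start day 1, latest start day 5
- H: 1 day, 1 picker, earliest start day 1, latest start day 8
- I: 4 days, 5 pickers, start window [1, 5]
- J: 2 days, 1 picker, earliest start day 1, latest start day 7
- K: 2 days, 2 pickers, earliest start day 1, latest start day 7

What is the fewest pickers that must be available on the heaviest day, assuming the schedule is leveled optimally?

9

Early-start (F@1, G@1, H@1, I@1, J@1, K@1) gives peak 18: d1:18  d2:17  d3:14  d4:14  d5:0  d6:0  d7:0  d8:0.
Shift H→5, I→5, J→5, K→5.
Schedule F@1, G@1, H@5, I@5, J@5, K@5: d1:9  d2:9  d3:9  d4:9  d5:9  d6:8  d7:5  d8:5 — peak 9.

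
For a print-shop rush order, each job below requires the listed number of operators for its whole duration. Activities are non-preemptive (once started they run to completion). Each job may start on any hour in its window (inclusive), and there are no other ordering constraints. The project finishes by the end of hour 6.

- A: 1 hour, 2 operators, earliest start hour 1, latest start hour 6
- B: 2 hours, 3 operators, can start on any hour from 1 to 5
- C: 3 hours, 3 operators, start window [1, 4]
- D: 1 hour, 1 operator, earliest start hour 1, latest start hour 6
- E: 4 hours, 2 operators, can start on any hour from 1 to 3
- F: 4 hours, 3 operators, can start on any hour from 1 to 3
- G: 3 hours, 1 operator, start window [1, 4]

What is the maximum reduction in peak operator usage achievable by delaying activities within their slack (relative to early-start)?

Early-start peak: h1:15  h2:12  h3:9  h4:5  h5:0  h6:0 ⇒ 15.
Leveled (A@1, B@1, C@1, D@2, E@3, F@3, G@4): h1:8  h2:7  h3:8  h4:6  h5:6  h6:6 ⇒ 8.
Reduction 15 − 8 = 7.

7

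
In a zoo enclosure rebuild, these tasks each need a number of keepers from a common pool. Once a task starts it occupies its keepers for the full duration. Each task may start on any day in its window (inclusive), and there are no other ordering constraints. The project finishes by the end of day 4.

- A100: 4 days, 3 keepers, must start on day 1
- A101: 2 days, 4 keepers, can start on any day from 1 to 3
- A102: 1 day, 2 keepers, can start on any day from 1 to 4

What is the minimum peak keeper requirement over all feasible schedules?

7

Early-start (A100@1, A101@1, A102@1) gives peak 9: d1:9  d2:7  d3:3  d4:3.
Shift A102→3.
Schedule A100@1, A101@1, A102@3: d1:7  d2:7  d3:5  d4:3 — peak 7.
No arrangement of the 12 feasible schedules does better.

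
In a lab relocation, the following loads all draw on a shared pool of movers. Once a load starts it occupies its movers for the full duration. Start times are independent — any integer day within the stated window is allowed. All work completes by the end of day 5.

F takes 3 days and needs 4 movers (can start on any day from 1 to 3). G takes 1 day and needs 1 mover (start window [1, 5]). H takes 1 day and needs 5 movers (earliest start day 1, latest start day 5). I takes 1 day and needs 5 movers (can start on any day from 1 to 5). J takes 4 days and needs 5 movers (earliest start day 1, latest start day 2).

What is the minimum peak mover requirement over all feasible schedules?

10

Early-start (F@1, G@1, H@1, I@1, J@1) gives peak 20: d1:20  d2:9  d3:9  d4:5  d5:0.
Shift I→4, J→2.
Schedule F@1, G@1, H@1, I@4, J@2: d1:10  d2:9  d3:9  d4:10  d5:5 — peak 10.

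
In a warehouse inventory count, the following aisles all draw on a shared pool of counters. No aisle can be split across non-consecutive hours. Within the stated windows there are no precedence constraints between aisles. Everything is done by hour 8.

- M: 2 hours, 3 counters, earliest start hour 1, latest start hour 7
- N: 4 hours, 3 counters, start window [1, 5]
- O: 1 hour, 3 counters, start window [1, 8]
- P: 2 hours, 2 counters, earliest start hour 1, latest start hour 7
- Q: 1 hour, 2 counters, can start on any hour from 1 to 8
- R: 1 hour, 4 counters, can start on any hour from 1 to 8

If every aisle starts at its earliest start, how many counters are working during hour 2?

8

At early start, hour 2 has: M, N, P.
Demand: 3 + 3 + 2 = 8.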